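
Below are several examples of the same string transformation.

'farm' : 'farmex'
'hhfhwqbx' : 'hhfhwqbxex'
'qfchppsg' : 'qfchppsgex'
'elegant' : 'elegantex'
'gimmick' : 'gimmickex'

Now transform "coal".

coalex

The pattern: append "ex".
Doing the same to "coal": "coalex".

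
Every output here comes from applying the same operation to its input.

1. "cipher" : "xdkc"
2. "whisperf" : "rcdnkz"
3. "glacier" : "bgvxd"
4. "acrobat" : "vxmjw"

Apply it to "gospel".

Each output is the input with this applied: shift every letter 5 places backward in the alphabet (wrapping around), then delete the last 2 characters.
Starting from "gospel": after the first operation, "bjnkzg"; after the second, "bjnk".

bjnk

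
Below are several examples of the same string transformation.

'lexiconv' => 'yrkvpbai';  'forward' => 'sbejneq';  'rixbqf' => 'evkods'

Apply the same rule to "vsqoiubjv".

Each output is the input with this applied: shift every letter 13 places forward in the alphabet (wrapping around) — i.e. ROT13.
On "vsqoiubjv" that produces "ifdbvhowi".

ifdbvhowi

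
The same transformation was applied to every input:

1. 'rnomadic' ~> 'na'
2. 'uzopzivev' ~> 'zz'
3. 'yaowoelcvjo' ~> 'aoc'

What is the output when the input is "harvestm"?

ae

Each output is the input with this applied: keep one character in every 3, starting at position 2 (positions 2nd, 5th, 8th, ...), then delete the last character.
Starting from "harvestm": after the first operation, "aem"; after the second, "ae".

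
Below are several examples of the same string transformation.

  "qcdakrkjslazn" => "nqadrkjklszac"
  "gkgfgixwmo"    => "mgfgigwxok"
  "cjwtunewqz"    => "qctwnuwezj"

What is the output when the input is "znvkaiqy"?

qzkviayn

Looking at the pairs, the operation is to swap each adjacent pair of characters (1↔2, 3↔4, ...), then swap the first and last characters.
Working it through for "znvkaiqy": intermediate "nzkviayq", final "qzkviayn".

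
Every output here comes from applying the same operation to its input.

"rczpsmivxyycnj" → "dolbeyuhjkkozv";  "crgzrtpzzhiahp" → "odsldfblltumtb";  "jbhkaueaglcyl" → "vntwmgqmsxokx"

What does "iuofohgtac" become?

ugaratsfmo

Rule — shift every letter 12 places forward in the alphabet (wrapping around).
Doing the same to "iuofohgtac": "ugaratsfmo".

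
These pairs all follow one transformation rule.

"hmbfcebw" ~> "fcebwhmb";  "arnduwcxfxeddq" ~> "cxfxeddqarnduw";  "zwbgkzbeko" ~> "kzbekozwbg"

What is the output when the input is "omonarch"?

The rule is to move the last character to the front, then swap the front and back halves of the string.
Starting from "omonarch": after the first operation, "homonarc"; after the second, "narchomo".

narchomo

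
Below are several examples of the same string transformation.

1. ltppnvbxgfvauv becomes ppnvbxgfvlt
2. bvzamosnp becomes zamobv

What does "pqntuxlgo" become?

Rule — delete the last 3 characters, then move the first 2 characters to the end (rotate left by 2).
"pqntuxlgo" → "pqntux" → "ntuxpq".

ntuxpq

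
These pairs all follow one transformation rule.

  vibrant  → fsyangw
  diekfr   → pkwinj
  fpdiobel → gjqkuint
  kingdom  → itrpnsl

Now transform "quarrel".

wjqvzfw

Looking at the pairs, the operation is to move the last 3 characters to the front (rotate right by 3), then shift every letter 5 places forward in the alphabet (wrapping around).
"quarrel" → "wjqvzfw".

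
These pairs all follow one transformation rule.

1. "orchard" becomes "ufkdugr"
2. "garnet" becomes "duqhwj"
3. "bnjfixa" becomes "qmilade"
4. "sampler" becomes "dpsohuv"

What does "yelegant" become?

What's happening: shift every letter 3 places forward in the alphabet (wrapping around), then move the first character to the end.
For "yelegant", step one produces "bhohjdqw"; step two turns that into "hohjdqwb".
(Check on "orchard": → "rufkdug" → "ufkdugr" ✓)

hohjdqwb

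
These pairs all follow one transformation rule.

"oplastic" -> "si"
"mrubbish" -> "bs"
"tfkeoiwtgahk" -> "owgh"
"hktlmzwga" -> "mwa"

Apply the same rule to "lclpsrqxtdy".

Each output is the input with this applied: delete the first 3 characters, then keep every other character starting from the second (positions 2nd, 4th, 6th, ...).
Starting from "lclpsrqxtdy": after the first operation, "psrqxtdy"; after the second, "sqty".
(Check on "mrubbish": → "bbish" → "bs" ✓)

sqty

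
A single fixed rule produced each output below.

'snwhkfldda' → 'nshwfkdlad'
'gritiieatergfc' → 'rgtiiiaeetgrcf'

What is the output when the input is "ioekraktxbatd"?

oikeartkbxtad

Each output is the input with this applied: swap each adjacent pair of characters (1↔2, 3↔4, ...).
Applying that to "ioekraktxbatd" gives "oikeartkbxtad".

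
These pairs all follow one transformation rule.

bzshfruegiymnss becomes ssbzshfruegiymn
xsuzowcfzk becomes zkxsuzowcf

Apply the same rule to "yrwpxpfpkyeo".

eoyrwpxpfpky

What's happening: move the last 2 characters to the front (rotate right by 2).
For "yrwpxpfpkyeo" the result is "eoyrwpxpfpky".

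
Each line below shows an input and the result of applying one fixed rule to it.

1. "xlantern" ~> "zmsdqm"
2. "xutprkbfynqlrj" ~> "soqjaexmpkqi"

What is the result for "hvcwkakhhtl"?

The rule is to shift every letter 1 place backward in the alphabet (wrapping around), then delete the first 2 characters.
Working it through for "hvcwkakhhtl": intermediate "gubvjzjggsk", final "bvjzjggsk".

bvjzjggsk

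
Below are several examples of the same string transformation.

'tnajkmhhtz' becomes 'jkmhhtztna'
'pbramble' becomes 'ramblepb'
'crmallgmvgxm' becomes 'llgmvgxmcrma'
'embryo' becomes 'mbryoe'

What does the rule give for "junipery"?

Each output is the input with this applied: swap the front and back halves of the string, then move the last 2 characters to the front (rotate right by 2).
For "junipery", step one produces "peryjuni"; step two turns that into "niperyju".

niperyju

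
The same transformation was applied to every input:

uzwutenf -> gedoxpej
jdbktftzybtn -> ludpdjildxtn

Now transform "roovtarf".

The pattern: move the first 2 characters to the end (rotate left by 2), then shift every letter 10 places forward in the alphabet (wrapping around).
Applying both steps to "roovtarf": "ovtarfro", then "yfdkbpby".

yfdkbpby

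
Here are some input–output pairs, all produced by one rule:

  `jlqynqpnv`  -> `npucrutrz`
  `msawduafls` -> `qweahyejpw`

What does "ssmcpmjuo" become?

The pattern: shift every letter 4 places forward in the alphabet (wrapping around).
Applying that to "ssmcpmjuo" gives "wwqgtqnys".

wwqgtqnys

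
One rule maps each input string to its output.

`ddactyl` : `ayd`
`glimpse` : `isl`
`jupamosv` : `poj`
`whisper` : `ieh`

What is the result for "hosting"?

The rule is to move the first 2 characters to the end (rotate left by 2), then keep one character in every 3, starting at position 1 (positions 1st, 4th, 7th, ...).
Working it through for "hosting": intermediate "stingho", final "sno".

sno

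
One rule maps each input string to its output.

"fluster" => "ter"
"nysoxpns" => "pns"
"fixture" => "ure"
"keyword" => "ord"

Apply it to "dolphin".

hin

The rule is to keep only the last 3 characters.
So "dolphin" becomes "hin".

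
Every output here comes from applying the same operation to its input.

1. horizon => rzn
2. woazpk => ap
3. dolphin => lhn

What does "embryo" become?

by

Looking at the pairs, the operation is to keep every other character starting from the first (positions 1st, 3rd, 5th, ...), then delete the first character.
For "embryo", step one produces "eby"; step two turns that into "by".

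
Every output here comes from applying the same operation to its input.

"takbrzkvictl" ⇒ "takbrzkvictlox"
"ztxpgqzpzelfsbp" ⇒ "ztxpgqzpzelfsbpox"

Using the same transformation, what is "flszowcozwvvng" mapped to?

The transformation: append "ox".
For "flszowcozwvvng" the result is "flszowcozwvvngox".

flszowcozwvvngox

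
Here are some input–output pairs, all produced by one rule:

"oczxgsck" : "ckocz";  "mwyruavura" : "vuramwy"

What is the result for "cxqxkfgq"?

In each case the input is transformed by: move the first 3 characters to the end (rotate left by 3), then delete the first 3 characters.
Starting from "cxqxkfgq": after the first operation, "xkfgqcxq"; after the second, "gqcxq".

gqcxq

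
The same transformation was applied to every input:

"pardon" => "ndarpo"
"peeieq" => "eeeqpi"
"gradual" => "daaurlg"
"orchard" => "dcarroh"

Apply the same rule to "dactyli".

Looking at the pairs, the operation is to sort the characters into reverse alphabetical order, then move the last 3 characters to the front (rotate right by 3).
Starting from "dactyli": after the first operation, "ytlidca"; after the second, "dcaytli".

dcaytli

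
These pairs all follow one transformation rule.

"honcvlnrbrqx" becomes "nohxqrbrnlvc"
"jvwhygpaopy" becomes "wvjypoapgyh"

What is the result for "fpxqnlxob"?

xpfboxlnq

Looking at the pairs, the operation is to move the first 3 characters to the end (rotate left by 3), then reverse the string.
On "fpxqnlxob": the first step gives "qnlxobfpx", and the second then gives "xpfboxlnq".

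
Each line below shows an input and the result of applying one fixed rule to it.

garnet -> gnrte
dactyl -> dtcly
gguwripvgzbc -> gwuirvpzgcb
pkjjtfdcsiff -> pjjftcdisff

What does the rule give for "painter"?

The rule is to swap each adjacent pair of characters (1↔2, 3↔4, ...), then delete the first character.
Starting from "painter": after the first operation, "apnietr"; after the second, "pnietr".

pnietr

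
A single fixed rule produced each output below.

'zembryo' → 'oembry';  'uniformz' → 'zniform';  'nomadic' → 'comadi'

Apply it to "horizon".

norizo

What's happening: delete the first character, then move the last character to the front.
"horizon" → "orizon" → "norizo".
(Check on "nomadic": → "omadic" → "comadi" ✓)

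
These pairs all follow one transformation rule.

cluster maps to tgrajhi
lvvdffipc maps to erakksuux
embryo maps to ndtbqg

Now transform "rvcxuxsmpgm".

vbgkrmjmhbe

The rule is to move the last 2 characters to the front (rotate right by 2), then shift every letter 11 places backward in the alphabet (wrapping around).
Working it through for "rvcxuxsmpgm": intermediate "gmrvcxuxsmp", final "vbgkrmjmhbe".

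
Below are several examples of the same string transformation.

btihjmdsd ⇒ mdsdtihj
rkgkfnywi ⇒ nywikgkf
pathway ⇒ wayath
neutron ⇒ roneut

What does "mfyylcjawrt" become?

jawrtfyylc

What's happening: delete the first character, then swap the front and back halves of the string.
On "mfyylcjawrt" that produces "jawrtfyylc".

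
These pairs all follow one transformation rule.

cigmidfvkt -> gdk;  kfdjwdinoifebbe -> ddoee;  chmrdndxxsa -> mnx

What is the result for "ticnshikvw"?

chv

In each case the input is transformed by: keep one character in every 3, starting at position 3 (positions 3rd, 6th, 9th, ...).
On "ticnshikvw" that produces "chv".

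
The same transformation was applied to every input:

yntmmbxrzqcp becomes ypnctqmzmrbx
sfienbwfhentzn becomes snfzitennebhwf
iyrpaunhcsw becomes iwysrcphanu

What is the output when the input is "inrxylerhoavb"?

ibnvraxoyhlre

In each case the input is transformed by: take characters alternately from the front and the back (1st, last, 2nd, 2nd-last, ...).
So "inrxylerhoavb" becomes "ibnvraxoyhlre".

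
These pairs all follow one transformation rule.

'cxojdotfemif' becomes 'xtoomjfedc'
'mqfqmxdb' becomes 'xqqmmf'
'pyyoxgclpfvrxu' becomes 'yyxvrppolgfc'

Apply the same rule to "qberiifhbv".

Looking at the pairs, the operation is to delete the last 2 characters, then sort the characters into reverse alphabetical order.
Applying both steps to "qberiifhbv": "qberiifh", then "rqiihfeb".

rqiihfeb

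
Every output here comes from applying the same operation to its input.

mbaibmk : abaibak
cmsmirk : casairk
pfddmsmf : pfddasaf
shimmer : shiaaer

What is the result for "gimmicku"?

The pattern: replace every "m" with "a".
So "gimmicku" becomes "giaaicku".

giaaicku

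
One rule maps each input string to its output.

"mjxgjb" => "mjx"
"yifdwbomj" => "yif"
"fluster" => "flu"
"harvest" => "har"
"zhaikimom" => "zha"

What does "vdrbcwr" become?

vdr

The transformation: keep only the first 3 characters.
On "vdrbcwr" that produces "vdr".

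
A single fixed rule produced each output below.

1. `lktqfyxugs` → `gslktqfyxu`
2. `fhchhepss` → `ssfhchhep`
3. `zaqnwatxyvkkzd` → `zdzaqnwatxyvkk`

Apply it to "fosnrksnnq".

nqfosnrksn

Each output is the input with this applied: move the last 2 characters to the front (rotate right by 2).
For "fosnrksnnq" the result is "nqfosnrksn".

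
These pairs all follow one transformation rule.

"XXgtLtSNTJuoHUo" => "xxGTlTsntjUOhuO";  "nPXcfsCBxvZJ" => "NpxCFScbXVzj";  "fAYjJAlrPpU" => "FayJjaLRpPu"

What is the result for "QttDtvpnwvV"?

Looking at the pairs, the operation is to flip the case of every letter.
For "QttDtvpnwvV" the result is "qTTdTVPNWVv".

qTTdTVPNWVv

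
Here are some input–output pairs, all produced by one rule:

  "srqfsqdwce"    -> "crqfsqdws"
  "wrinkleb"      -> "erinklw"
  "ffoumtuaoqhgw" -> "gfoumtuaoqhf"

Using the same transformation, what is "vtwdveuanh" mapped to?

ntwdveuav

In each case the input is transformed by: delete the last character, then swap the first and last characters.
Applying both steps to "vtwdveuanh": "vtwdveuan", then "ntwdveuav".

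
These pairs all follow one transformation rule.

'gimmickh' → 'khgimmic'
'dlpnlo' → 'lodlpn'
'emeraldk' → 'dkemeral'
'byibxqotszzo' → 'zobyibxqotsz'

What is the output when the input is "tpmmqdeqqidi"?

ditpmmqdeqqi

Looking at the pairs, the operation is to move the last 2 characters to the front (rotate right by 2).
Doing the same to "tpmmqdeqqidi": "ditpmmqdeqqi".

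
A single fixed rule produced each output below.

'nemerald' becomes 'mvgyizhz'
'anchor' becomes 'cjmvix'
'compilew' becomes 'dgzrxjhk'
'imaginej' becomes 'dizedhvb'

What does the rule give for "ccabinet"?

In each case the input is transformed by: swap the front and back halves of the string, then shift every letter 5 places backward in the alphabet (wrapping around).
Starting from "ccabinet": after the first operation, "inetccab"; after the second, "dizoxxvw".

dizoxxvw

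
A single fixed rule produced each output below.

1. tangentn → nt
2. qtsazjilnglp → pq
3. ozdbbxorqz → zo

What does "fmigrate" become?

The transformation: move the last character to the front, then keep only the first 2 characters.
"fmigrate" → "ef".

ef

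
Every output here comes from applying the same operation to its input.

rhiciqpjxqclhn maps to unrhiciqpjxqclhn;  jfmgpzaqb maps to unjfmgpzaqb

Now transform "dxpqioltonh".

What's happening: prepend "un".
Doing the same to "dxpqioltonh": "undxpqioltonh".

undxpqioltonh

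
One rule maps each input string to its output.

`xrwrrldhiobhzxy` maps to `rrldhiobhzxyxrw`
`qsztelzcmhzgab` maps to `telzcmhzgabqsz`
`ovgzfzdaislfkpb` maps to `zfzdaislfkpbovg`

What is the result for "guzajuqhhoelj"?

In each case the input is transformed by: move the first 3 characters to the end (rotate left by 3).
Doing the same to "guzajuqhhoelj": "ajuqhhoeljguz".

ajuqhhoeljguz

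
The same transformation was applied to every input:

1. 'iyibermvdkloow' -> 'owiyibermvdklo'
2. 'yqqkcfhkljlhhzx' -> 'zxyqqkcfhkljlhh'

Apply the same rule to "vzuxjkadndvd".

vdvzuxjkadnd

The rule is to move the last 2 characters to the front (rotate right by 2).
So "vzuxjkadndvd" becomes "vdvzuxjkadnd".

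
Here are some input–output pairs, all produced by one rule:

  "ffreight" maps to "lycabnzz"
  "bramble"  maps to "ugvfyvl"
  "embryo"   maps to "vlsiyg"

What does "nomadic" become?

guxcwhi

Rule — shift every letter 6 places backward in the alphabet (wrapping around), then move the first 2 characters to the end (rotate left by 2).
So "nomadic" becomes "guxcwhi".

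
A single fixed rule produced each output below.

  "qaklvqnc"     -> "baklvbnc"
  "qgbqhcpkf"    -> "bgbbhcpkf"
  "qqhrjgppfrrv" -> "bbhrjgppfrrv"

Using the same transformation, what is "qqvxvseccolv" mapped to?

The transformation: replace every "q" with "b".
"qqvxvseccolv" → "bbvxvseccolv".

bbvxvseccolv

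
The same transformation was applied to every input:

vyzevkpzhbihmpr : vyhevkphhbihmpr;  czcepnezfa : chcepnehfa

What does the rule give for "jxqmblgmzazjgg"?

Rule — replace every "z" with "h".
"jxqmblgmzazjgg" → "jxqmblgmhahjgg".

jxqmblgmhahjgg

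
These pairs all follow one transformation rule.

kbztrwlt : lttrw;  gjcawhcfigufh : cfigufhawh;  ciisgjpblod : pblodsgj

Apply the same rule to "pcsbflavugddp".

avugddpbfl

The rule is to delete the first 3 characters, then move the first 3 characters to the end (rotate left by 3).
Applying both steps to "pcsbflavugddp": "bflavugddp", then "avugddpbfl".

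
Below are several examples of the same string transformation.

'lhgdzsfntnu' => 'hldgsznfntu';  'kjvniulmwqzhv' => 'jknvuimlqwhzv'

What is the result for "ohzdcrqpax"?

The transformation: swap each adjacent pair of characters (1↔2, 3↔4, ...).
Applying that to "ohzdcrqpax" gives "hodzrcpqxa".

hodzrcpqxa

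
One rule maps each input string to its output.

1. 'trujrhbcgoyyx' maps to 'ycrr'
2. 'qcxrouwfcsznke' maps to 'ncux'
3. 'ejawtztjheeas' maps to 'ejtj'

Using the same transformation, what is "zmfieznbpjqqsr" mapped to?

Looking at the pairs, the operation is to reverse the string, then keep one character in every 3, starting at position 3 (positions 3rd, 6th, 9th, ...).
Working it through for "zmfieznbpjqqsr": intermediate "rsqqjpbnzeifmz", final "qpzf".

qpzf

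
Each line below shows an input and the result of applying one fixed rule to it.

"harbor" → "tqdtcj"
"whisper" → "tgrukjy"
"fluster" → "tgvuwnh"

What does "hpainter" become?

Each output is the input with this applied: shift every letter 2 places forward in the alphabet (wrapping around), then reverse the string.
For "hpainter", step one produces "jrckpvgt"; step two turns that into "tgvpkcrj".

tgvpkcrj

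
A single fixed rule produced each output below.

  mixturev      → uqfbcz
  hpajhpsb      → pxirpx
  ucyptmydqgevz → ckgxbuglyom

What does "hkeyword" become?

The pattern: delete the last 2 characters, then shift every letter 8 places forward in the alphabet (wrapping around).
Applying both steps to "hkeyword": "hkeywo", then "psmgew".

psmgew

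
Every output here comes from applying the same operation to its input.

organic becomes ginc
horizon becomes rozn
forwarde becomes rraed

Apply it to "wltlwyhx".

The rule is to swap each adjacent pair of characters (1↔2, 3↔4, ...), then delete the first 3 characters.
Applying both steps to "wltlwyhx": "lwltywxh", then "tywxh".

tywxh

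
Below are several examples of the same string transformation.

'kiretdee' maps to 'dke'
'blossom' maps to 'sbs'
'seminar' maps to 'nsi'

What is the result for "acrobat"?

The transformation: move the last 3 characters to the front (rotate right by 3), then keep one character in every 3, starting at position 1 (positions 1st, 4th, 7th, ...).
"acrobat" → "bao".

bao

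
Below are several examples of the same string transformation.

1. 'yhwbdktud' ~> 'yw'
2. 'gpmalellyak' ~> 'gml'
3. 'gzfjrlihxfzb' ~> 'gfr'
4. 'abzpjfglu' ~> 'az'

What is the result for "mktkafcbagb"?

Each output is the input with this applied: keep every other character starting from the first (positions 1st, 3rd, 5th, ...), then delete the last 3 characters.
On "mktkafcbagb" that produces "mta".

mta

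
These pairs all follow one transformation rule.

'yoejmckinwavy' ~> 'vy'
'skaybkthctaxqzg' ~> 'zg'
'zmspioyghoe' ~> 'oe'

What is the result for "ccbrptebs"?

bs

The rule is to keep only the last 2 characters.
For "ccbrptebs" the result is "bs".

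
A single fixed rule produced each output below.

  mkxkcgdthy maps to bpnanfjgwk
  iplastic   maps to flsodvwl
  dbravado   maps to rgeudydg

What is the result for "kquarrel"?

The rule is to move the last character to the front, then shift every letter 3 places forward in the alphabet (wrapping around).
On "kquarrel": the first step gives "lkquarre", and the second then gives "ontxduuh".
(Check on "iplastic": → "ciplasti" → "flsodvwl" ✓)

ontxduuh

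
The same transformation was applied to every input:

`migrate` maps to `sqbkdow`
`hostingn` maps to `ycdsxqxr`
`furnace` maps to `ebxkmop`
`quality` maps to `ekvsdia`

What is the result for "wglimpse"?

qvswzcog

What's happening: move the first character to the end, then shift every letter 10 places forward in the alphabet (wrapping around).
For "wglimpse", step one produces "glimpsew"; step two turns that into "qvswzcog".
(Check on "quality": → "ualityq" → "ekvsdia" ✓)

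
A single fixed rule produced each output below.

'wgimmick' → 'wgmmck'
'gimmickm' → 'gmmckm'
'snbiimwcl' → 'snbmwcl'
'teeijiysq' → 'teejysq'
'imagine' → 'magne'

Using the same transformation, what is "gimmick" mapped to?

The rule is to remove every "i".
So "gimmick" becomes "gmmck".

gmmck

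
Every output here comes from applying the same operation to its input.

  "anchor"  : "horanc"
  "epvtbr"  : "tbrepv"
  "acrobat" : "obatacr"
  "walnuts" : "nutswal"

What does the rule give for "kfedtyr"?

dtyrkfe

The rule is to move the first 3 characters to the end (rotate left by 3).
So "kfedtyr" becomes "dtyrkfe".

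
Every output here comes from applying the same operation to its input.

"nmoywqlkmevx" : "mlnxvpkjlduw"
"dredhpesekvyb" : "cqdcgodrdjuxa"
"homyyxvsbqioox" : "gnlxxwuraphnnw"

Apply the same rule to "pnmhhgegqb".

omlggfdfpa

The transformation: shift every letter 1 place backward in the alphabet (wrapping around).
"pnmhhgegqb" → "omlggfdfpa".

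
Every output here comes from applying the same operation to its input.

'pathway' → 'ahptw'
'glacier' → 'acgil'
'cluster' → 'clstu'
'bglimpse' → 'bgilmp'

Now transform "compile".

The transformation: delete the last 2 characters, then sort the characters into alphabetical order.
"compile" → "compi" → "cimop".

cimop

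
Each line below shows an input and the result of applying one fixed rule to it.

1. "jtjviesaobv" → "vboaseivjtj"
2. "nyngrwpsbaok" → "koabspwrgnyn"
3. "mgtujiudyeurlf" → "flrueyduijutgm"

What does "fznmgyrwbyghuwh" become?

The rule is to reverse the string.
So "fznmgyrwbyghuwh" becomes "hwuhgybwrygmnzf".

hwuhgybwrygmnzf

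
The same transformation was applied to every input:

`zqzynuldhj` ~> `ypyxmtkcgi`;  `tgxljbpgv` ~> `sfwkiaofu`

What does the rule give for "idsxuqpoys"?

The pattern: shift every letter 1 place backward in the alphabet (wrapping around).
For "idsxuqpoys" the result is "hcrwtponxr".

hcrwtponxr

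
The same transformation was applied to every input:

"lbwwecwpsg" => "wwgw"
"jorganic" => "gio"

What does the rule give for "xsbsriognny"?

sons

The transformation: move the first 3 characters to the end (rotate left by 3), then keep one character in every 3, starting at position 1 (positions 1st, 4th, 7th, ...).
Working it through for "xsbsriognny": intermediate "sriognnyxsb", final "sons".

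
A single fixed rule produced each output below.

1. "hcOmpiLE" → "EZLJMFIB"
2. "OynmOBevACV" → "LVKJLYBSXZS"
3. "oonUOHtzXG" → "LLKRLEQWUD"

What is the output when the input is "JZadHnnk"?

GWXAEKKH

Rule — shift every letter 3 places backward in the alphabet (wrapping around), then convert every letter to uppercase.
For "JZadHnnk", step one produces "GWxaEkkh"; step two turns that into "GWXAEKKH".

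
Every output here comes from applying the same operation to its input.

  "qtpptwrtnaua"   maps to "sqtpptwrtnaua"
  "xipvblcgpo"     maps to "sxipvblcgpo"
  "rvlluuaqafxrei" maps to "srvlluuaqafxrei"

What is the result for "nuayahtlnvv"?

The rule is to prepend "s".
For "nuayahtlnvv" the result is "snuayahtlnvv".

snuayahtlnvv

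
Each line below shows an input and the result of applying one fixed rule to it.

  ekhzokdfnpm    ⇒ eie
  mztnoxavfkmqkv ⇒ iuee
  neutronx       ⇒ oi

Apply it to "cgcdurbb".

In each case the input is transformed by: shift every letter 6 places backward in the alphabet (wrapping around), then keep only the vowels.
Working it through for "cgcdurbb": intermediate "wawxolvv", final "ao".
(Check on "ekhzokdfnpm": → "yebtiexzhjg" → "eie" ✓)

ao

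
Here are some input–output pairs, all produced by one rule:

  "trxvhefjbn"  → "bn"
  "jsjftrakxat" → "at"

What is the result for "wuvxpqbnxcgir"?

ir

Each output is the input with this applied: keep only the last 2 characters.
For "wuvxpqbnxcgir" the result is "ir".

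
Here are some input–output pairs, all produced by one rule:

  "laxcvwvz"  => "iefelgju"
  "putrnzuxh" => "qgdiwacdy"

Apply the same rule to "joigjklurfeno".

In each case the input is transformed by: shift every letter 9 places forward in the alphabet (wrapping around), then reverse the string.
Doing the same to "joigjklurfeno": "xwnoadutsprxs".

xwnoadutsprxs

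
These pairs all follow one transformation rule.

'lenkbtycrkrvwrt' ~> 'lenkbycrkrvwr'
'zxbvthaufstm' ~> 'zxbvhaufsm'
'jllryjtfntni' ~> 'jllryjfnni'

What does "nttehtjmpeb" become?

Rule — remove every "t".
Applying that to "nttehtjmpeb" gives "nehjmpeb".

nehjmpeb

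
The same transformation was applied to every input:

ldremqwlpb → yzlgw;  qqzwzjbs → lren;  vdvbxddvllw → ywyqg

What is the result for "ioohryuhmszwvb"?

Looking at the pairs, the operation is to shift every letter 5 places backward in the alphabet (wrapping around), then keep every other character starting from the second (positions 2nd, 4th, 6th, ...).
So "ioohryuhmszwvb" becomes "jctcnrw".

jctcnrw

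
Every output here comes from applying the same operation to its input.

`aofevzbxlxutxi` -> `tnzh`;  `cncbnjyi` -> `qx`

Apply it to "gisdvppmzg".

Each output is the input with this applied: keep one character in every 3, starting at position 3 (positions 3rd, 6th, 9th, ...), then shift every letter 12 places backward in the alphabet (wrapping around).
For "gisdvppmzg", step one produces "spz"; step two turns that into "gdn".

gdn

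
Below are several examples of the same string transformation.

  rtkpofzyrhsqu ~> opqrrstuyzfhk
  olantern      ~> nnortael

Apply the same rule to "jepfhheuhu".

hhhjpuueef

Rule — sort the characters into alphabetical order, then move the first 3 characters to the end (rotate left by 3).
"jepfhheuhu" → "eefhhhjpuu" → "hhhjpuueef".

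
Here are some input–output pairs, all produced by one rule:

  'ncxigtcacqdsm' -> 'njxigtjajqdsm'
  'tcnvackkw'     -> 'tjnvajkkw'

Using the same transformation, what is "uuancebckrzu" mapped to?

Looking at the pairs, the operation is to replace every "c" with "j".
Doing the same to "uuancebckrzu": "uuanjebjkrzu".

uuanjebjkrzu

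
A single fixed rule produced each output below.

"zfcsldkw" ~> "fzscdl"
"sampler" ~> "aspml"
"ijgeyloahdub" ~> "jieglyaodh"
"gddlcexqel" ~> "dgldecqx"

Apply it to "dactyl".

The transformation: delete the last 2 characters, then swap each adjacent pair of characters (1↔2, 3↔4, ...).
For "dactyl", step one produces "dact"; step two turns that into "adtc".

adtc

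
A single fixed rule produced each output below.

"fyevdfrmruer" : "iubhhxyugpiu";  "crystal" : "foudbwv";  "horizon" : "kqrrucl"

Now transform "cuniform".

Rule — shift every letter 3 places forward in the alphabet (wrapping around), then take characters alternately from the front and the back (1st, last, 2nd, 2nd-last, ...).
On "cuniform": the first step gives "fxqlirup", and the second then gives "fpxuqrli".

fpxuqrli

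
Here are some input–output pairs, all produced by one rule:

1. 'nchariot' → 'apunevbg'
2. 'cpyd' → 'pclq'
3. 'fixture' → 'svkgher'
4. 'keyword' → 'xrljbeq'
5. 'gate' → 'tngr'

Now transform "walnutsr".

jnyahgfe

Looking at the pairs, the operation is to shift every letter 13 places forward in the alphabet (wrapping around) — i.e. ROT13.
On "walnutsr" that produces "jnyahgfe".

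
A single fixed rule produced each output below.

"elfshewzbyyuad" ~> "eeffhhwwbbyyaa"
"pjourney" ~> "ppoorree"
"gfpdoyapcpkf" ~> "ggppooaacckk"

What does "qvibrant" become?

qqiirrnn

Rule — keep every other character starting from the first (positions 1st, 3rd, 5th, ...), then double every character.
For "qvibrant", step one produces "qirn"; step two turns that into "qqiirrnn".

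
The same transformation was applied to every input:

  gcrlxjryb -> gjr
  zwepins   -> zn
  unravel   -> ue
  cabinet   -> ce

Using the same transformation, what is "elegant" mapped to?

en

The pattern: swap each adjacent pair of characters (1↔2, 3↔4, ...), then keep one character in every 3, starting at position 2 (positions 2nd, 5th, 8th, ...).
For "elegant" the result is "en".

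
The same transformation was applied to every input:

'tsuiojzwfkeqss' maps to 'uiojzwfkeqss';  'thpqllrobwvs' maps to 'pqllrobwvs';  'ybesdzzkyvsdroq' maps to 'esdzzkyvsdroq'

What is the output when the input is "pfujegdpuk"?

ujegdpuk

What's happening: delete the first 2 characters.
Doing the same to "pfujegdpuk": "ujegdpuk".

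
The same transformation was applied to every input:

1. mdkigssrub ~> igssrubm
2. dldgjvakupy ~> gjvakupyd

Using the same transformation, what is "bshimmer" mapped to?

immerb

In each case the input is transformed by: move the first 3 characters to the end (rotate left by 3), then delete the last 2 characters.
For "bshimmer", step one produces "immerbsh"; step two turns that into "immerb".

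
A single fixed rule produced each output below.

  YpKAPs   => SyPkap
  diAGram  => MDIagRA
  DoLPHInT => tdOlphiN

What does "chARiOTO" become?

oCHarIot

The rule is to flip the case of every letter, then move the last character to the front.
"chARiOTO" → "CHarIoto" → "oCHarIot".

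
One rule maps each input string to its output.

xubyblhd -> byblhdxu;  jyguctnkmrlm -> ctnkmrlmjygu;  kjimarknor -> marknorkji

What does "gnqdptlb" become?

qdptlbgn

Each output is the input with this applied: swap the front and back halves of the string, then move the last 2 characters to the front (rotate right by 2).
On "gnqdptlb": the first step gives "ptlbgnqd", and the second then gives "qdptlbgn".
(Check on "kjimarknor": → "rknorkjima" → "marknorkji" ✓)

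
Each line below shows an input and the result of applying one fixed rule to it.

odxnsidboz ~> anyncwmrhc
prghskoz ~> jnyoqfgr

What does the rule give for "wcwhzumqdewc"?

dvbvbvgytlpc

Rule — shift every letter 1 place backward in the alphabet (wrapping around), then move the last 3 characters to the front (rotate right by 3).
Applying both steps to "wcwhzumqdewc": "vbvgytlpcdvb", then "dvbvbvgytlpc".
(Check on "odxnsidboz": → "ncwmrhcany" → "anyncwmrhc" ✓)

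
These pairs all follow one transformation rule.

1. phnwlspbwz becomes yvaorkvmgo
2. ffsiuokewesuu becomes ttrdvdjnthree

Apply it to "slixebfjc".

The transformation: reverse the string, then shift every letter 1 place backward in the alphabet (wrapping around).
"slixebfjc" → "bieadwhkr".
(Check on "ffsiuokewesuu": → "uusewekouisff" → "ttrdvdjnthree" ✓)

bieadwhkr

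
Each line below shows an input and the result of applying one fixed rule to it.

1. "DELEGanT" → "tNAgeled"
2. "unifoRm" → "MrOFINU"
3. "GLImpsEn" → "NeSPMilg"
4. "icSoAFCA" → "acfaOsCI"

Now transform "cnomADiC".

cIdaMONC

What's happening: reverse the string, then flip the case of every letter.
Applying both steps to "cnomADiC": "CiDAmonc", then "cIdaMONC".
(Check on "unifoRm": → "mRofinu" → "MrOFINU" ✓)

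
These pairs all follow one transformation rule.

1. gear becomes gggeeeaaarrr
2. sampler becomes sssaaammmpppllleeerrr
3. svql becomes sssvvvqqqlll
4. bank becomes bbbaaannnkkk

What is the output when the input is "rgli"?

The transformation: repeat every character 3 times.
For "rgli" the result is "rrrgggllliii".

rrrgggllliii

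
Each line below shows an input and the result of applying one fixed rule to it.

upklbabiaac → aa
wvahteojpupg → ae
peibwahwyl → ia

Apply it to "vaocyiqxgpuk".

The rule is to keep one character in every 3, starting at position 3 (positions 3rd, 6th, 9th, ...), then keep only the vowels.
Starting from "vaocyiqxgpuk": after the first operation, "oigk"; after the second, "oi".

oi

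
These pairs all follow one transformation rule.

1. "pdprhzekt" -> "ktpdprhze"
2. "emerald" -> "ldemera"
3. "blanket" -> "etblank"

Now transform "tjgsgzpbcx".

cxtjgsgzpb

What's happening: move the last 2 characters to the front (rotate right by 2).
"tjgsgzpbcx" → "cxtjgsgzpb".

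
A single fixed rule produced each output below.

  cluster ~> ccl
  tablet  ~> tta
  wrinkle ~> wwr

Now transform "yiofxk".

yyi

Looking at the pairs, the operation is to double every character, then keep only the first 3 characters.
So "yiofxk" becomes "yyi".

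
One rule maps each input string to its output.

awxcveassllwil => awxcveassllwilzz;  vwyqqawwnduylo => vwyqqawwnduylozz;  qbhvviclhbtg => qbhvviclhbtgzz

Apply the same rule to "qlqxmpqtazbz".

qlqxmpqtazbzzz

The pattern: append "zz".
"qlqxmpqtazbz" → "qlqxmpqtazbzzz".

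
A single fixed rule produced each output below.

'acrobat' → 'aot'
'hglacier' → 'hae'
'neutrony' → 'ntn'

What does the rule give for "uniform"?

ufm

The transformation: keep one character in every 3, starting at position 1 (positions 1st, 4th, 7th, ...).
Doing the same to "uniform": "ufm".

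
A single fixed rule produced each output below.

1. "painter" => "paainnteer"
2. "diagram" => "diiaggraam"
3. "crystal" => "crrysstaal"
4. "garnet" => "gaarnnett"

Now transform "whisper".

In each case the input is transformed by: repeat every character 3 times, then keep every other character starting from the second (positions 2nd, 4th, 6th, ...).
"whisper" → "wwwhhhiiissspppeeerrr" → "whhisspeer".
(Check on "diagram": → "dddiiiaaagggrrraaammm" → "diiaggraam" ✓)

whhisspeer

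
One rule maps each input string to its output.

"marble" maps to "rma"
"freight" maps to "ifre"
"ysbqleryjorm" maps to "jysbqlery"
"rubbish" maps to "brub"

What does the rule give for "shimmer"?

What's happening: delete the last 3 characters, then move the last character to the front.
On "shimmer" that produces "mshi".

mshi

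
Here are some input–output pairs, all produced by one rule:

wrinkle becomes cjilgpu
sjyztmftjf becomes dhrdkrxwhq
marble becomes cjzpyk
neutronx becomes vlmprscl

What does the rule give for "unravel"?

jctypls

Rule — shift every letter 2 places backward in the alphabet (wrapping around), then reverse the string.
For "unravel", step one produces "slpytcj"; step two turns that into "jctypls".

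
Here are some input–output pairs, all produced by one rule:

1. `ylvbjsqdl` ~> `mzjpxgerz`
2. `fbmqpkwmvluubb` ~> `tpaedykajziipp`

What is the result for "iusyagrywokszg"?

wigmoufmkcygnu

Looking at the pairs, the operation is to shift every letter 12 places backward in the alphabet (wrapping around).
On "iusyagrywokszg" that produces "wigmoufmkcygnu".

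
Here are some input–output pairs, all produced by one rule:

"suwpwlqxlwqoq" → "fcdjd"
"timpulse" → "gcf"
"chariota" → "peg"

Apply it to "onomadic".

bzv

The transformation: shift every letter 13 places forward in the alphabet (wrapping around) — i.e. ROT13, then keep one character in every 3, starting at position 1 (positions 1st, 4th, 7th, ...).
Starting from "onomadic": after the first operation, "babznqvp"; after the second, "bzv".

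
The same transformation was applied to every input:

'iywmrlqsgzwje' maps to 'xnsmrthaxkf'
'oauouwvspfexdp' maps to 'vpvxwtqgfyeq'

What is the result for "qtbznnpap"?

caooqbq

The transformation: shift every letter 1 place forward in the alphabet (wrapping around), then delete the first 2 characters.
Working it through for "qtbznnpap": intermediate "rucaooqbq", final "caooqbq".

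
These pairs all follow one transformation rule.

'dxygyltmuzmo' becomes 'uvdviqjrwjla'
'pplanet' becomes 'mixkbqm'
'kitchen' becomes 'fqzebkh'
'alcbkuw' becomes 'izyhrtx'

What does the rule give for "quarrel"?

rxoobin

What's happening: shift every letter 3 places backward in the alphabet (wrapping around), then move the first character to the end.
"quarrel" → "rxoobin".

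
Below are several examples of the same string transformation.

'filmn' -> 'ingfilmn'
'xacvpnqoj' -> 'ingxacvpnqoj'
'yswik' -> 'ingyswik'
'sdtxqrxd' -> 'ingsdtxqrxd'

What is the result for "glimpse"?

Each output is the input with this applied: prepend "ing".
"glimpse" → "ingglimpse".

ingglimpse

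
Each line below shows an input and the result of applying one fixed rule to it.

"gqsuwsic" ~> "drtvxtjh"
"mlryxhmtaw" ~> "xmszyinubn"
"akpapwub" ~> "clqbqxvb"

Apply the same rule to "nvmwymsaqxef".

gwnxzntbryfo

What's happening: shift every letter 1 place forward in the alphabet (wrapping around), then swap the first and last characters.
On "nvmwymsaqxef": the first step gives "ownxzntbryfg", and the second then gives "gwnxzntbryfo".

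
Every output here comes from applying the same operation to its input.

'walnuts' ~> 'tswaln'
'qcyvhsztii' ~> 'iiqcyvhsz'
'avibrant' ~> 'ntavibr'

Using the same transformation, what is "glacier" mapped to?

Rule — move the last 2 characters to the front (rotate right by 2), then delete the last character.
On "glacier": the first step gives "erglaci", and the second then gives "erglac".

erglac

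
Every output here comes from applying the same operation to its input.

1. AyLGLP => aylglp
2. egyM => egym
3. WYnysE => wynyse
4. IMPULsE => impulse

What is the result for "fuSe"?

fuse

Rule — convert every letter to lowercase.
So "fuSe" becomes "fuse".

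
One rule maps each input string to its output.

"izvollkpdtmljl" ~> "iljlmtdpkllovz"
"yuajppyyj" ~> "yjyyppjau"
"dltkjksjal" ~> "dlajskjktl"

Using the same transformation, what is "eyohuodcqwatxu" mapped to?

euxtawqcdouhoy

The rule is to reverse the string, then move the last character to the front.
So "eyohuodcqwatxu" becomes "euxtawqcdouhoy".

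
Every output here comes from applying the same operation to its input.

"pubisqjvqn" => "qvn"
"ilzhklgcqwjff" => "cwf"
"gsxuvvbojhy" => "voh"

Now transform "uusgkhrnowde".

Rule — keep every other character starting from the second (positions 2nd, 4th, 6th, ...), then keep only the last 3 characters.
On "uusgkhrnowde": the first step gives "ughnwe", and the second then gives "nwe".

nwe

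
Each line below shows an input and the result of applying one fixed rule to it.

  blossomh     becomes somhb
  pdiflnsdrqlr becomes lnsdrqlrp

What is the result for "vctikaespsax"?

kaespsaxv

The rule is to move the first character to the end, then delete the first 3 characters.
For "vctikaespsax", step one produces "ctikaespsaxv"; step two turns that into "kaespsaxv".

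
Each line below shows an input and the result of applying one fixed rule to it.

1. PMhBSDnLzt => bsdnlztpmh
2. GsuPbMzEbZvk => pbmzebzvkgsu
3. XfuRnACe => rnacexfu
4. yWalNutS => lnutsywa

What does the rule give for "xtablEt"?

The rule is to move the first 3 characters to the end (rotate left by 3), then convert every letter to lowercase.
Doing the same to "xtablEt": "bletxta".

bletxta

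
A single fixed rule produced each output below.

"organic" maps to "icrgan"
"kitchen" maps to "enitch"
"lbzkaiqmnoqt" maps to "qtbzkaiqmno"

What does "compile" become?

leompi

Each output is the input with this applied: delete the first character, then move the last 2 characters to the front (rotate right by 2).
Doing the same to "compile": "leompi".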